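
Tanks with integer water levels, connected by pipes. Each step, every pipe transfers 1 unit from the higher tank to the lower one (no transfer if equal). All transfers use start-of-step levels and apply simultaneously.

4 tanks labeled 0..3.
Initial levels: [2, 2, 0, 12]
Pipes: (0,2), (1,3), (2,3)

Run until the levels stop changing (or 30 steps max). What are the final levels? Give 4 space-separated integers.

Step 1: flows [0->2,3->1,3->2] -> levels [1 3 2 10]
Step 2: flows [2->0,3->1,3->2] -> levels [2 4 2 8]
Step 3: flows [0=2,3->1,3->2] -> levels [2 5 3 6]
Step 4: flows [2->0,3->1,3->2] -> levels [3 6 3 4]
Step 5: flows [0=2,1->3,3->2] -> levels [3 5 4 4]
Step 6: flows [2->0,1->3,2=3] -> levels [4 4 3 5]
Step 7: flows [0->2,3->1,3->2] -> levels [3 5 5 3]
Step 8: flows [2->0,1->3,2->3] -> levels [4 4 3 5]
  -> period-2 cycle: step 8 state = step 6 state; never stabilizes
  -> state at step 30: (30-6) mod 2 = 0, same as step 6 -> [4 4 3 5]

Answer: 4 4 3 5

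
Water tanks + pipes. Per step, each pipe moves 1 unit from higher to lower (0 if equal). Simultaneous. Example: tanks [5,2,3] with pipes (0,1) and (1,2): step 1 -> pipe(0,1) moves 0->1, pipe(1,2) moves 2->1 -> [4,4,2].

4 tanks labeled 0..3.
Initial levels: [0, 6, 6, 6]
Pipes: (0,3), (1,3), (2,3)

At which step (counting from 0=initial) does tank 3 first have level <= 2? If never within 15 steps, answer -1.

Answer: -1

Derivation:
Step 1: flows [3->0,1=3,2=3] -> levels [1 6 6 5]
Step 2: flows [3->0,1->3,2->3] -> levels [2 5 5 6]
Step 3: flows [3->0,3->1,3->2] -> levels [3 6 6 3]
Step 4: flows [0=3,1->3,2->3] -> levels [3 5 5 5]
Step 5: flows [3->0,1=3,2=3] -> levels [4 5 5 4]
Step 6: flows [0=3,1->3,2->3] -> levels [4 4 4 6]
Step 7: flows [3->0,3->1,3->2] -> levels [5 5 5 3]
Step 8: flows [0->3,1->3,2->3] -> levels [4 4 4 6]
  -> period-2 cycle (repeats step 6); tank 3 never drops to <=2
Tank 3 never reaches <=2 within 15 steps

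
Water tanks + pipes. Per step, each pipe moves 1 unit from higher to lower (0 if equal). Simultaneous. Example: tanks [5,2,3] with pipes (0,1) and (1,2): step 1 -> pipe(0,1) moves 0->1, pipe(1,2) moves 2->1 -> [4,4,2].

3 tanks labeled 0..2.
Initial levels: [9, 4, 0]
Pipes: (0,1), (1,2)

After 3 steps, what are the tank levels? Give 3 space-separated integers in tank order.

Answer: 6 4 3

Derivation:
Step 1: flows [0->1,1->2] -> levels [8 4 1]
Step 2: flows [0->1,1->2] -> levels [7 4 2]
Step 3: flows [0->1,1->2] -> levels [6 4 3]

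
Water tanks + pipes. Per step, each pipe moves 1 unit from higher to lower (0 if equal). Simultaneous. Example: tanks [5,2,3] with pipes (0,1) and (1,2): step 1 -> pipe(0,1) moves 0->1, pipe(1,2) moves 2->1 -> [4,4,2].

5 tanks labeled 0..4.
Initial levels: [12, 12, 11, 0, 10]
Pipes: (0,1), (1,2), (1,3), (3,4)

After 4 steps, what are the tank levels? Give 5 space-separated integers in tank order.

Answer: 10 11 10 8 6

Derivation:
Step 1: flows [0=1,1->2,1->3,4->3] -> levels [12 10 12 2 9]
Step 2: flows [0->1,2->1,1->3,4->3] -> levels [11 11 11 4 8]
Step 3: flows [0=1,1=2,1->3,4->3] -> levels [11 10 11 6 7]
Step 4: flows [0->1,2->1,1->3,4->3] -> levels [10 11 10 8 6]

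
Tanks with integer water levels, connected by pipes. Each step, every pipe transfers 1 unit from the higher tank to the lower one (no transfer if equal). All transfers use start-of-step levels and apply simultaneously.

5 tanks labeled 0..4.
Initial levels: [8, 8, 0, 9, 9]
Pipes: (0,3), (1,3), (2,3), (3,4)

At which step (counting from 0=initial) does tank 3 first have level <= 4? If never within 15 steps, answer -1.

Answer: 7

Derivation:
Step 1: flows [3->0,3->1,3->2,3=4] -> levels [9 9 1 6 9]
Step 2: flows [0->3,1->3,3->2,4->3] -> levels [8 8 2 8 8]
Step 3: flows [0=3,1=3,3->2,3=4] -> levels [8 8 3 7 8]
Step 4: flows [0->3,1->3,3->2,4->3] -> levels [7 7 4 9 7]
Step 5: flows [3->0,3->1,3->2,3->4] -> levels [8 8 5 5 8]
Step 6: flows [0->3,1->3,2=3,4->3] -> levels [7 7 5 8 7]
Step 7: flows [3->0,3->1,3->2,3->4] -> levels [8 8 6 4 8]
Tank 3 first reaches <=4 at step 7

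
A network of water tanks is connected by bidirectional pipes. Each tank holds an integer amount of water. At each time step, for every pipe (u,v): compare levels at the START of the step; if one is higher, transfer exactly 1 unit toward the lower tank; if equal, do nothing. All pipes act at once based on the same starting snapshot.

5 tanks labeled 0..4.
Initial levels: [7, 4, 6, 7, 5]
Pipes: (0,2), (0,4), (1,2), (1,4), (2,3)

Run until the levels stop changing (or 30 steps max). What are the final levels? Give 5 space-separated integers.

Answer: 7 7 4 7 4

Derivation:
Step 1: flows [0->2,0->4,2->1,4->1,3->2] -> levels [5 6 7 6 5]
Step 2: flows [2->0,0=4,2->1,1->4,2->3] -> levels [6 6 4 7 6]
Step 3: flows [0->2,0=4,1->2,1=4,3->2] -> levels [5 5 7 6 6]
Step 4: flows [2->0,4->0,2->1,4->1,2->3] -> levels [7 7 4 7 4]
Step 5: flows [0->2,0->4,1->2,1->4,3->2] -> levels [5 5 7 6 6]
  -> period-2 cycle: step 5 state = step 3 state; never stabilizes
  -> state at step 30: (30-3) mod 2 = 1, same as step 4 -> [7 7 4 7 4]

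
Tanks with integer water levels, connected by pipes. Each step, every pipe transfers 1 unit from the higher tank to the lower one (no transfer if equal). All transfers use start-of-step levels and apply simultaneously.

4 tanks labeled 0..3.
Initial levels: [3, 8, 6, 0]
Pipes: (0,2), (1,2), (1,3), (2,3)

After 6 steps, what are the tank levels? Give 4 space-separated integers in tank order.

Step 1: flows [2->0,1->2,1->3,2->3] -> levels [4 6 5 2]
Step 2: flows [2->0,1->2,1->3,2->3] -> levels [5 4 4 4]
Step 3: flows [0->2,1=2,1=3,2=3] -> levels [4 4 5 4]
Step 4: flows [2->0,2->1,1=3,2->3] -> levels [5 5 2 5]
Step 5: flows [0->2,1->2,1=3,3->2] -> levels [4 4 5 4]
  -> period-2 cycle: step 5 state = step 3 state
  -> state at step 6: (6-3) mod 2 = 1, same as step 4 -> [5 5 2 5]

Answer: 5 5 2 5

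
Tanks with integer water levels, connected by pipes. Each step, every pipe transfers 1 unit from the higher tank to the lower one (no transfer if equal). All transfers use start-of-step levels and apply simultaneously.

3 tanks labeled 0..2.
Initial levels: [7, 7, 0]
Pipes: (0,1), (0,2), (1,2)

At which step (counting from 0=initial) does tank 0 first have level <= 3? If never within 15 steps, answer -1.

Answer: -1

Derivation:
Step 1: flows [0=1,0->2,1->2] -> levels [6 6 2]
Step 2: flows [0=1,0->2,1->2] -> levels [5 5 4]
Step 3: flows [0=1,0->2,1->2] -> levels [4 4 6]
Step 4: flows [0=1,2->0,2->1] -> levels [5 5 4]
  -> period-2 cycle (repeats step 2); tank 0 never drops to <=3
Tank 0 never reaches <=3 within 15 steps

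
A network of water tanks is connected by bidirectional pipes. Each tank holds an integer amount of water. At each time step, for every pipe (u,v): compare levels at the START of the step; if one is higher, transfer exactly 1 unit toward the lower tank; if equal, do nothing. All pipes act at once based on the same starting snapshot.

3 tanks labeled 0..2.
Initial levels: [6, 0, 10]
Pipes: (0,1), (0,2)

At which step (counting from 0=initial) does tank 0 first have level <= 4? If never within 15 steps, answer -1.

Answer: 7

Derivation:
Step 1: flows [0->1,2->0] -> levels [6 1 9]
Step 2: flows [0->1,2->0] -> levels [6 2 8]
Step 3: flows [0->1,2->0] -> levels [6 3 7]
Step 4: flows [0->1,2->0] -> levels [6 4 6]
Step 5: flows [0->1,0=2] -> levels [5 5 6]
Step 6: flows [0=1,2->0] -> levels [6 5 5]
Step 7: flows [0->1,0->2] -> levels [4 6 6]
Tank 0 first reaches <=4 at step 7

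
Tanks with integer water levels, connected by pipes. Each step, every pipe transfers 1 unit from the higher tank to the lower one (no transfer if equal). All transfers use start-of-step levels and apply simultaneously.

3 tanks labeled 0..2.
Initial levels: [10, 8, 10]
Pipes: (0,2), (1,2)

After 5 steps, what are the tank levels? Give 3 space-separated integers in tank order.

Answer: 10 10 8

Derivation:
Step 1: flows [0=2,2->1] -> levels [10 9 9]
Step 2: flows [0->2,1=2] -> levels [9 9 10]
Step 3: flows [2->0,2->1] -> levels [10 10 8]
Step 4: flows [0->2,1->2] -> levels [9 9 10]
  -> period-2 cycle: step 4 state = step 2 state
  -> state at step 5: (5-2) mod 2 = 1, same as step 3 -> [10 10 8]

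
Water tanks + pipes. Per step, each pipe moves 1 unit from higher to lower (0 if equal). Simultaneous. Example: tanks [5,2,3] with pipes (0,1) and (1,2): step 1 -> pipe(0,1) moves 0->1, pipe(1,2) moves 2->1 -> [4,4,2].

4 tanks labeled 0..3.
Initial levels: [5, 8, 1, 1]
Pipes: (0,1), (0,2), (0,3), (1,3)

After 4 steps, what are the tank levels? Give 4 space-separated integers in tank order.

Answer: 2 4 4 5

Derivation:
Step 1: flows [1->0,0->2,0->3,1->3] -> levels [4 6 2 3]
Step 2: flows [1->0,0->2,0->3,1->3] -> levels [3 4 3 5]
Step 3: flows [1->0,0=2,3->0,3->1] -> levels [5 4 3 3]
Step 4: flows [0->1,0->2,0->3,1->3] -> levels [2 4 4 5]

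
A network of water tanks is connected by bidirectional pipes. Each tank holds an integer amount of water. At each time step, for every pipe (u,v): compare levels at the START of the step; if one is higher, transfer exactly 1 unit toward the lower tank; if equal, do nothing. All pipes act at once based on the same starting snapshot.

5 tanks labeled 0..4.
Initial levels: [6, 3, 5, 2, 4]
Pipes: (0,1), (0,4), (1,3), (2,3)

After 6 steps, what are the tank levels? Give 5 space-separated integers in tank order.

Step 1: flows [0->1,0->4,1->3,2->3] -> levels [4 3 4 4 5]
Step 2: flows [0->1,4->0,3->1,2=3] -> levels [4 5 4 3 4]
Step 3: flows [1->0,0=4,1->3,2->3] -> levels [5 3 3 5 4]
Step 4: flows [0->1,0->4,3->1,3->2] -> levels [3 5 4 3 5]
Step 5: flows [1->0,4->0,1->3,2->3] -> levels [5 3 3 5 4]
  -> period-2 cycle: step 5 state = step 3 state
  -> state at step 6: (6-3) mod 2 = 1, same as step 4 -> [3 5 4 3 5]

Answer: 3 5 4 3 5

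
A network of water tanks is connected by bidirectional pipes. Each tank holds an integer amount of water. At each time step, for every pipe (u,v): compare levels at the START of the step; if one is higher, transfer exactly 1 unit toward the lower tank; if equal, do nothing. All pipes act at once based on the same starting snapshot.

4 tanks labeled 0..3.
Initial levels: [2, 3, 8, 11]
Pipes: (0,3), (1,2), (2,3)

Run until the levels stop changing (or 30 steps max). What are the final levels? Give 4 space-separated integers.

Step 1: flows [3->0,2->1,3->2] -> levels [3 4 8 9]
Step 2: flows [3->0,2->1,3->2] -> levels [4 5 8 7]
Step 3: flows [3->0,2->1,2->3] -> levels [5 6 6 7]
Step 4: flows [3->0,1=2,3->2] -> levels [6 6 7 5]
Step 5: flows [0->3,2->1,2->3] -> levels [5 7 5 7]
Step 6: flows [3->0,1->2,3->2] -> levels [6 6 7 5]
  -> period-2 cycle: step 6 state = step 4 state; never stabilizes
  -> state at step 30: (30-4) mod 2 = 0, same as step 4 -> [6 6 7 5]

Answer: 6 6 7 5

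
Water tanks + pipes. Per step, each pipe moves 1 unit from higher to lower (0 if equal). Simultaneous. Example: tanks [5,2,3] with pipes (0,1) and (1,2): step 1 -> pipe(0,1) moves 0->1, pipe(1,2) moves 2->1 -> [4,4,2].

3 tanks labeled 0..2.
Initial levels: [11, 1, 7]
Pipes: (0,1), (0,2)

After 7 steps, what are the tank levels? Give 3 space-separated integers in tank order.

Step 1: flows [0->1,0->2] -> levels [9 2 8]
Step 2: flows [0->1,0->2] -> levels [7 3 9]
Step 3: flows [0->1,2->0] -> levels [7 4 8]
Step 4: flows [0->1,2->0] -> levels [7 5 7]
Step 5: flows [0->1,0=2] -> levels [6 6 7]
Step 6: flows [0=1,2->0] -> levels [7 6 6]
Step 7: flows [0->1,0->2] -> levels [5 7 7]

Answer: 5 7 7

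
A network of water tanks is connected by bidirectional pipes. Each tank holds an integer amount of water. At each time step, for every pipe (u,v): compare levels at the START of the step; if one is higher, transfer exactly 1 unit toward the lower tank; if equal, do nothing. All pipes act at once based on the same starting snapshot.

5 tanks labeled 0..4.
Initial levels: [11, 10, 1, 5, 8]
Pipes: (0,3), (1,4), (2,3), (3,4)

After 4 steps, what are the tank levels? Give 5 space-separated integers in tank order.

Step 1: flows [0->3,1->4,3->2,4->3] -> levels [10 9 2 6 8]
Step 2: flows [0->3,1->4,3->2,4->3] -> levels [9 8 3 7 8]
Step 3: flows [0->3,1=4,3->2,4->3] -> levels [8 8 4 8 7]
Step 4: flows [0=3,1->4,3->2,3->4] -> levels [8 7 5 6 9]

Answer: 8 7 5 6 9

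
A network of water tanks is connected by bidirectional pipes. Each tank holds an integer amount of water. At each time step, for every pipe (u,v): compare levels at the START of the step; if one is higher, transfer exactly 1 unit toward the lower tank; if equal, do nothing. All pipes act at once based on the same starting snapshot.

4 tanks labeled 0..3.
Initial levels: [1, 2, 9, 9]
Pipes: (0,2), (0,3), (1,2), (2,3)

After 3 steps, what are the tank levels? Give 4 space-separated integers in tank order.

Answer: 7 5 4 5

Derivation:
Step 1: flows [2->0,3->0,2->1,2=3] -> levels [3 3 7 8]
Step 2: flows [2->0,3->0,2->1,3->2] -> levels [5 4 6 6]
Step 3: flows [2->0,3->0,2->1,2=3] -> levels [7 5 4 5]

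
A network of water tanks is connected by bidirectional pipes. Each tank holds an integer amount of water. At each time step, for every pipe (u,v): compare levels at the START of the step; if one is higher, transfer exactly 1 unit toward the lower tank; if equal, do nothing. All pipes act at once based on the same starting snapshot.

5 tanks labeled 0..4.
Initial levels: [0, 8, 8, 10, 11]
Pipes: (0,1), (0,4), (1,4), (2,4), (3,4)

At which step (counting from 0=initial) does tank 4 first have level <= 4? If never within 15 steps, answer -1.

Answer: -1

Derivation:
Step 1: flows [1->0,4->0,4->1,4->2,4->3] -> levels [2 8 9 11 7]
Step 2: flows [1->0,4->0,1->4,2->4,3->4] -> levels [4 6 8 10 9]
Step 3: flows [1->0,4->0,4->1,4->2,3->4] -> levels [6 6 9 9 7]
Step 4: flows [0=1,4->0,4->1,2->4,3->4] -> levels [7 7 8 8 7]
Step 5: flows [0=1,0=4,1=4,2->4,3->4] -> levels [7 7 7 7 9]
Step 6: flows [0=1,4->0,4->1,4->2,4->3] -> levels [8 8 8 8 5]
Step 7: flows [0=1,0->4,1->4,2->4,3->4] -> levels [7 7 7 7 9]
  -> period-2 cycle (repeats step 5); tank 4 never drops to <=4
Tank 4 never reaches <=4 within 15 steps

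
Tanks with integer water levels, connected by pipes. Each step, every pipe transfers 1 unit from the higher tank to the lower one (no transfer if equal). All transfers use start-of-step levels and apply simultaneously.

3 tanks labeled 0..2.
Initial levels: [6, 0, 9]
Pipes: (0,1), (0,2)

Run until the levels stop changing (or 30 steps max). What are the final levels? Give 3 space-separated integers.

Step 1: flows [0->1,2->0] -> levels [6 1 8]
Step 2: flows [0->1,2->0] -> levels [6 2 7]
Step 3: flows [0->1,2->0] -> levels [6 3 6]
Step 4: flows [0->1,0=2] -> levels [5 4 6]
Step 5: flows [0->1,2->0] -> levels [5 5 5]
Step 6: flows [0=1,0=2] -> levels [5 5 5]
  -> stable (no change)

Answer: 5 5 5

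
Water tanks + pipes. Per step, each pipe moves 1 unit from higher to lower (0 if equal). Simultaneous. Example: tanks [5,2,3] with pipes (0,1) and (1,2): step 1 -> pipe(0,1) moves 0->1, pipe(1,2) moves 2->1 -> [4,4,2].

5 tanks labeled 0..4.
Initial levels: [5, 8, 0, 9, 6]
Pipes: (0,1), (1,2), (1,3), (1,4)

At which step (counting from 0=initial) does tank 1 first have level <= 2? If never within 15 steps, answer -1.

Answer: -1

Derivation:
Step 1: flows [1->0,1->2,3->1,1->4] -> levels [6 6 1 8 7]
Step 2: flows [0=1,1->2,3->1,4->1] -> levels [6 7 2 7 6]
Step 3: flows [1->0,1->2,1=3,1->4] -> levels [7 4 3 7 7]
Step 4: flows [0->1,1->2,3->1,4->1] -> levels [6 6 4 6 6]
Step 5: flows [0=1,1->2,1=3,1=4] -> levels [6 5 5 6 6]
Step 6: flows [0->1,1=2,3->1,4->1] -> levels [5 8 5 5 5]
Step 7: flows [1->0,1->2,1->3,1->4] -> levels [6 4 6 6 6]
Step 8: flows [0->1,2->1,3->1,4->1] -> levels [5 8 5 5 5]
  -> period-2 cycle (repeats step 6); tank 1 never drops to <=2
Tank 1 never reaches <=2 within 15 steps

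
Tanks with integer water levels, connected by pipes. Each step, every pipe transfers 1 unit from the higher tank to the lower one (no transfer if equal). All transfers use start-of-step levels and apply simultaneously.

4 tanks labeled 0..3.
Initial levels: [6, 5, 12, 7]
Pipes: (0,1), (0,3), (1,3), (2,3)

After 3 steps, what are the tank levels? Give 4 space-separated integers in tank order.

Answer: 7 7 9 7

Derivation:
Step 1: flows [0->1,3->0,3->1,2->3] -> levels [6 7 11 6]
Step 2: flows [1->0,0=3,1->3,2->3] -> levels [7 5 10 8]
Step 3: flows [0->1,3->0,3->1,2->3] -> levels [7 7 9 7]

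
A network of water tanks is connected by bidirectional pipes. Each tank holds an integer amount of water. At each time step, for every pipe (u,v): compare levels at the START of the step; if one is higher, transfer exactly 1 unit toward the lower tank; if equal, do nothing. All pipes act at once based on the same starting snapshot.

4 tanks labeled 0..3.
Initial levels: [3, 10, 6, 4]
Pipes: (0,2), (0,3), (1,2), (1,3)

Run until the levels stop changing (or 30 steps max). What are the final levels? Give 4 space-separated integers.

Step 1: flows [2->0,3->0,1->2,1->3] -> levels [5 8 6 4]
Step 2: flows [2->0,0->3,1->2,1->3] -> levels [5 6 6 6]
Step 3: flows [2->0,3->0,1=2,1=3] -> levels [7 6 5 5]
Step 4: flows [0->2,0->3,1->2,1->3] -> levels [5 4 7 7]
Step 5: flows [2->0,3->0,2->1,3->1] -> levels [7 6 5 5]
  -> period-2 cycle: step 5 state = step 3 state; never stabilizes
  -> state at step 30: (30-3) mod 2 = 1, same as step 4 -> [5 4 7 7]

Answer: 5 4 7 7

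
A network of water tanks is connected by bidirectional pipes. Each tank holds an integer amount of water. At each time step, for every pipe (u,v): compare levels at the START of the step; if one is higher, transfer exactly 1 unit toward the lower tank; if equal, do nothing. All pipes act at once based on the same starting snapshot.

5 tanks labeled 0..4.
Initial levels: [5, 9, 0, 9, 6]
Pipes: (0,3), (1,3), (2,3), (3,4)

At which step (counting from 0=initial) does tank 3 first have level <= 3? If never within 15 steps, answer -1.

Step 1: flows [3->0,1=3,3->2,3->4] -> levels [6 9 1 6 7]
Step 2: flows [0=3,1->3,3->2,4->3] -> levels [6 8 2 7 6]
Step 3: flows [3->0,1->3,3->2,3->4] -> levels [7 7 3 5 7]
Step 4: flows [0->3,1->3,3->2,4->3] -> levels [6 6 4 7 6]
Step 5: flows [3->0,3->1,3->2,3->4] -> levels [7 7 5 3 7]
Tank 3 first reaches <=3 at step 5

Answer: 5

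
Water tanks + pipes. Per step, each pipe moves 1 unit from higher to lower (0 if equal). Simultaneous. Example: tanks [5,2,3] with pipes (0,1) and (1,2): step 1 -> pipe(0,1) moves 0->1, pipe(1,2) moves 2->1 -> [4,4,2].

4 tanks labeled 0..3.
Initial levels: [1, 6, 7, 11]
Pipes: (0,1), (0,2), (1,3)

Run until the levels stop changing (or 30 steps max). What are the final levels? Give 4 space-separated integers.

Step 1: flows [1->0,2->0,3->1] -> levels [3 6 6 10]
Step 2: flows [1->0,2->0,3->1] -> levels [5 6 5 9]
Step 3: flows [1->0,0=2,3->1] -> levels [6 6 5 8]
Step 4: flows [0=1,0->2,3->1] -> levels [5 7 6 7]
Step 5: flows [1->0,2->0,1=3] -> levels [7 6 5 7]
Step 6: flows [0->1,0->2,3->1] -> levels [5 8 6 6]
Step 7: flows [1->0,2->0,1->3] -> levels [7 6 5 7]
  -> period-2 cycle: step 7 state = step 5 state; never stabilizes
  -> state at step 30: (30-5) mod 2 = 1, same as step 6 -> [5 8 6 6]

Answer: 5 8 6 6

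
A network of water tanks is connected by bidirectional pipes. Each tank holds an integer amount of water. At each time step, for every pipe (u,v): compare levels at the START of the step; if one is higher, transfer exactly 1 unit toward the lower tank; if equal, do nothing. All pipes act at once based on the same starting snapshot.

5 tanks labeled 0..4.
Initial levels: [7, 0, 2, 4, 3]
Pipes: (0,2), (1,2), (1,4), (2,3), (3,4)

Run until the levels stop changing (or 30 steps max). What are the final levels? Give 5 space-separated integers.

Answer: 5 4 2 4 1

Derivation:
Step 1: flows [0->2,2->1,4->1,3->2,3->4] -> levels [6 2 3 2 3]
Step 2: flows [0->2,2->1,4->1,2->3,4->3] -> levels [5 4 2 4 1]
Step 3: flows [0->2,1->2,1->4,3->2,3->4] -> levels [4 2 5 2 3]
Step 4: flows [2->0,2->1,4->1,2->3,4->3] -> levels [5 4 2 4 1]
  -> period-2 cycle: step 4 state = step 2 state; never stabilizes
  -> state at step 30: (30-2) mod 2 = 0, same as step 2 -> [5 4 2 4 1]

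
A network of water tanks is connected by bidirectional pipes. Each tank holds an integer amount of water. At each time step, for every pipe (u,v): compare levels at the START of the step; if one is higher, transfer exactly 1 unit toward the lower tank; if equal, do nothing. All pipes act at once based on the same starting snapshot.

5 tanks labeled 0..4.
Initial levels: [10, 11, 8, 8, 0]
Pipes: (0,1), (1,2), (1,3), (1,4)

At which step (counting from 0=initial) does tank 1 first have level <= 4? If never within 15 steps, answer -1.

Step 1: flows [1->0,1->2,1->3,1->4] -> levels [11 7 9 9 1]
Step 2: flows [0->1,2->1,3->1,1->4] -> levels [10 9 8 8 2]
Step 3: flows [0->1,1->2,1->3,1->4] -> levels [9 7 9 9 3]
Step 4: flows [0->1,2->1,3->1,1->4] -> levels [8 9 8 8 4]
Step 5: flows [1->0,1->2,1->3,1->4] -> levels [9 5 9 9 5]
Step 6: flows [0->1,2->1,3->1,1=4] -> levels [8 8 8 8 5]
Step 7: flows [0=1,1=2,1=3,1->4] -> levels [8 7 8 8 6]
Step 8: flows [0->1,2->1,3->1,1->4] -> levels [7 9 7 7 7]
Step 9: flows [1->0,1->2,1->3,1->4] -> levels [8 5 8 8 8]
Step 10: flows [0->1,2->1,3->1,4->1] -> levels [7 9 7 7 7]
  -> period-2 cycle (repeats step 8); tank 1 never drops to <=4
Tank 1 never reaches <=4 within 15 steps

Answer: -1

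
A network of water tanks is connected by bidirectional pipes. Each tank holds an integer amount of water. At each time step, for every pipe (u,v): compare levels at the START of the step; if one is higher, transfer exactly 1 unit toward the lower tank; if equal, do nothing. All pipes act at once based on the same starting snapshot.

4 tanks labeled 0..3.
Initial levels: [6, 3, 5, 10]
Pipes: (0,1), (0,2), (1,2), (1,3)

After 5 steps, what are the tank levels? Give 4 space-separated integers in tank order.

Step 1: flows [0->1,0->2,2->1,3->1] -> levels [4 6 5 9]
Step 2: flows [1->0,2->0,1->2,3->1] -> levels [6 5 5 8]
Step 3: flows [0->1,0->2,1=2,3->1] -> levels [4 7 6 7]
Step 4: flows [1->0,2->0,1->2,1=3] -> levels [6 5 6 7]
Step 5: flows [0->1,0=2,2->1,3->1] -> levels [5 8 5 6]

Answer: 5 8 5 6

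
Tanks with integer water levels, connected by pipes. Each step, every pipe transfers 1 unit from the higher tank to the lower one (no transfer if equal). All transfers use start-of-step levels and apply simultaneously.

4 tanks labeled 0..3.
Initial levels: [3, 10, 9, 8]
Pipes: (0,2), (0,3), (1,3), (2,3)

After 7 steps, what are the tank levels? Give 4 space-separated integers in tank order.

Answer: 7 7 7 9

Derivation:
Step 1: flows [2->0,3->0,1->3,2->3] -> levels [5 9 7 9]
Step 2: flows [2->0,3->0,1=3,3->2] -> levels [7 9 7 7]
Step 3: flows [0=2,0=3,1->3,2=3] -> levels [7 8 7 8]
Step 4: flows [0=2,3->0,1=3,3->2] -> levels [8 8 8 6]
Step 5: flows [0=2,0->3,1->3,2->3] -> levels [7 7 7 9]
Step 6: flows [0=2,3->0,3->1,3->2] -> levels [8 8 8 6]
  -> period-2 cycle: step 6 state = step 4 state
  -> state at step 7: (7-4) mod 2 = 1, same as step 5 -> [7 7 7 9]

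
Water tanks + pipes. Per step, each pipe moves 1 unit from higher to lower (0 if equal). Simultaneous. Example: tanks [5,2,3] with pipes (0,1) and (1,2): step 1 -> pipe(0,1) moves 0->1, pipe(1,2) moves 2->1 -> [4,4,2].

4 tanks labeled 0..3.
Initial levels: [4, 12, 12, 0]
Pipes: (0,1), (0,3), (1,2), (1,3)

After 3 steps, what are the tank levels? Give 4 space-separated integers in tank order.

Answer: 5 8 10 5

Derivation:
Step 1: flows [1->0,0->3,1=2,1->3] -> levels [4 10 12 2]
Step 2: flows [1->0,0->3,2->1,1->3] -> levels [4 9 11 4]
Step 3: flows [1->0,0=3,2->1,1->3] -> levels [5 8 10 5]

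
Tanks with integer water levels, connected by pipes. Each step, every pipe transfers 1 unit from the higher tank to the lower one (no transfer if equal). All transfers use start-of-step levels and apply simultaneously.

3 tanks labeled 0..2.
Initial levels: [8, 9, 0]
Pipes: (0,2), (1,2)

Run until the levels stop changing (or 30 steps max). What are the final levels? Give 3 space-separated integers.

Step 1: flows [0->2,1->2] -> levels [7 8 2]
Step 2: flows [0->2,1->2] -> levels [6 7 4]
Step 3: flows [0->2,1->2] -> levels [5 6 6]
Step 4: flows [2->0,1=2] -> levels [6 6 5]
Step 5: flows [0->2,1->2] -> levels [5 5 7]
Step 6: flows [2->0,2->1] -> levels [6 6 5]
  -> period-2 cycle: step 6 state = step 4 state; never stabilizes
  -> state at step 30: (30-4) mod 2 = 0, same as step 4 -> [6 6 5]

Answer: 6 6 5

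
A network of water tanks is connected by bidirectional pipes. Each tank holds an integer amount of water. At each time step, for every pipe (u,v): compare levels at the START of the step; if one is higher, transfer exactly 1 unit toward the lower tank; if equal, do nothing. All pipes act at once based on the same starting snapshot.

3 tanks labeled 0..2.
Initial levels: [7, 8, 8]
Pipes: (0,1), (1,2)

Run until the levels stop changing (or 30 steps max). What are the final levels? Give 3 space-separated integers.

Answer: 7 9 7

Derivation:
Step 1: flows [1->0,1=2] -> levels [8 7 8]
Step 2: flows [0->1,2->1] -> levels [7 9 7]
Step 3: flows [1->0,1->2] -> levels [8 7 8]
  -> period-2 cycle: step 3 state = step 1 state; never stabilizes
  -> state at step 30: (30-1) mod 2 = 1, same as step 2 -> [7 9 7]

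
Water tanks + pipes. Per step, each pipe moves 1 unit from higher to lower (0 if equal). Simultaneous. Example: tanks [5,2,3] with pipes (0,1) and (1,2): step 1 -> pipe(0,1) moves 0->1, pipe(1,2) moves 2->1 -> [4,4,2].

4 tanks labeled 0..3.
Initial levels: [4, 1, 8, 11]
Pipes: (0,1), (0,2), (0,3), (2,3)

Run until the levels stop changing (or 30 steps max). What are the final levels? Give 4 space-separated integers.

Step 1: flows [0->1,2->0,3->0,3->2] -> levels [5 2 8 9]
Step 2: flows [0->1,2->0,3->0,3->2] -> levels [6 3 8 7]
Step 3: flows [0->1,2->0,3->0,2->3] -> levels [7 4 6 7]
Step 4: flows [0->1,0->2,0=3,3->2] -> levels [5 5 8 6]
Step 5: flows [0=1,2->0,3->0,2->3] -> levels [7 5 6 6]
Step 6: flows [0->1,0->2,0->3,2=3] -> levels [4 6 7 7]
Step 7: flows [1->0,2->0,3->0,2=3] -> levels [7 5 6 6]
  -> period-2 cycle: step 7 state = step 5 state; never stabilizes
  -> state at step 30: (30-5) mod 2 = 1, same as step 6 -> [4 6 7 7]

Answer: 4 6 7 7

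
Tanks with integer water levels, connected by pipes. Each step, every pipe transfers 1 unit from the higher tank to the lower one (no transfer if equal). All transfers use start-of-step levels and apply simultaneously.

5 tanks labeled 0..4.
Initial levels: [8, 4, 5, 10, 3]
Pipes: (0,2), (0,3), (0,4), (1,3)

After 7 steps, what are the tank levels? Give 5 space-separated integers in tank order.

Answer: 6 6 6 6 6

Derivation:
Step 1: flows [0->2,3->0,0->4,3->1] -> levels [7 5 6 8 4]
Step 2: flows [0->2,3->0,0->4,3->1] -> levels [6 6 7 6 5]
Step 3: flows [2->0,0=3,0->4,1=3] -> levels [6 6 6 6 6]
Step 4: flows [0=2,0=3,0=4,1=3] -> levels [6 6 6 6 6]
  -> stable; steps 5..7 unchanged -> [6 6 6 6 6]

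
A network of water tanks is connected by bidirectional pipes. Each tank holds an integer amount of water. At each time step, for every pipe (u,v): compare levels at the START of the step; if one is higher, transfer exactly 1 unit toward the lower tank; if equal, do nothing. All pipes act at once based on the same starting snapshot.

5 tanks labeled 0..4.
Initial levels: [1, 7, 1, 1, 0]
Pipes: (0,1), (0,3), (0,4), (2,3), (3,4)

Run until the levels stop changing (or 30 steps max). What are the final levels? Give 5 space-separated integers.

Step 1: flows [1->0,0=3,0->4,2=3,3->4] -> levels [1 6 1 0 2]
Step 2: flows [1->0,0->3,4->0,2->3,4->3] -> levels [2 5 0 3 0]
Step 3: flows [1->0,3->0,0->4,3->2,3->4] -> levels [3 4 1 0 2]
Step 4: flows [1->0,0->3,0->4,2->3,4->3] -> levels [2 3 0 3 2]
Step 5: flows [1->0,3->0,0=4,3->2,3->4] -> levels [4 2 1 0 3]
Step 6: flows [0->1,0->3,0->4,2->3,4->3] -> levels [1 3 0 3 3]
Step 7: flows [1->0,3->0,4->0,3->2,3=4] -> levels [4 2 1 1 2]
Step 8: flows [0->1,0->3,0->4,2=3,4->3] -> levels [1 3 1 3 2]
Step 9: flows [1->0,3->0,4->0,3->2,3->4] -> levels [4 2 2 0 2]
Step 10: flows [0->1,0->3,0->4,2->3,4->3] -> levels [1 3 1 3 2]
  -> period-2 cycle: step 10 state = step 8 state; never stabilizes
  -> state at step 30: (30-8) mod 2 = 0, same as step 8 -> [1 3 1 3 2]

Answer: 1 3 1 3 2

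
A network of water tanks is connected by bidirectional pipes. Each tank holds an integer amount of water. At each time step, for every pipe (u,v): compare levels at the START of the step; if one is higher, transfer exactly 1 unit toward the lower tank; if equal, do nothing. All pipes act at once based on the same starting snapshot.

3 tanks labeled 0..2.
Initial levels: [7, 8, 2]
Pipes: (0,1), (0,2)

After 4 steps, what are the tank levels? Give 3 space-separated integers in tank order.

Step 1: flows [1->0,0->2] -> levels [7 7 3]
Step 2: flows [0=1,0->2] -> levels [6 7 4]
Step 3: flows [1->0,0->2] -> levels [6 6 5]
Step 4: flows [0=1,0->2] -> levels [5 6 6]

Answer: 5 6 6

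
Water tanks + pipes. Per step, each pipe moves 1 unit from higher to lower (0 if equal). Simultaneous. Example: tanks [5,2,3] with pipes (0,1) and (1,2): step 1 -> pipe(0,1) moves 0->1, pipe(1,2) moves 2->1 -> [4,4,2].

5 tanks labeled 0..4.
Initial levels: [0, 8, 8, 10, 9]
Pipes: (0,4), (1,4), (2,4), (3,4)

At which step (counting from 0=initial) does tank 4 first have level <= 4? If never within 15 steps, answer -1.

Step 1: flows [4->0,4->1,4->2,3->4] -> levels [1 9 9 9 7]
Step 2: flows [4->0,1->4,2->4,3->4] -> levels [2 8 8 8 9]
Step 3: flows [4->0,4->1,4->2,4->3] -> levels [3 9 9 9 5]
Step 4: flows [4->0,1->4,2->4,3->4] -> levels [4 8 8 8 7]
Step 5: flows [4->0,1->4,2->4,3->4] -> levels [5 7 7 7 9]
Step 6: flows [4->0,4->1,4->2,4->3] -> levels [6 8 8 8 5]
Step 7: flows [0->4,1->4,2->4,3->4] -> levels [5 7 7 7 9]
  -> period-2 cycle (repeats step 5); tank 4 never drops to <=4
Tank 4 never reaches <=4 within 15 steps

Answer: -1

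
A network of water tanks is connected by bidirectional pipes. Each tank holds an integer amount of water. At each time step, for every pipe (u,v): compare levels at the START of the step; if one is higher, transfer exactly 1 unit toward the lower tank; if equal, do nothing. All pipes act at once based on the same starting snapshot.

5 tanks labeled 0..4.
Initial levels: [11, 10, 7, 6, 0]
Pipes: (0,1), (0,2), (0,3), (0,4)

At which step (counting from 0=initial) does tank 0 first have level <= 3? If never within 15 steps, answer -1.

Answer: -1

Derivation:
Step 1: flows [0->1,0->2,0->3,0->4] -> levels [7 11 8 7 1]
Step 2: flows [1->0,2->0,0=3,0->4] -> levels [8 10 7 7 2]
Step 3: flows [1->0,0->2,0->3,0->4] -> levels [6 9 8 8 3]
Step 4: flows [1->0,2->0,3->0,0->4] -> levels [8 8 7 7 4]
Step 5: flows [0=1,0->2,0->3,0->4] -> levels [5 8 8 8 5]
Step 6: flows [1->0,2->0,3->0,0=4] -> levels [8 7 7 7 5]
Step 7: flows [0->1,0->2,0->3,0->4] -> levels [4 8 8 8 6]
Step 8: flows [1->0,2->0,3->0,4->0] -> levels [8 7 7 7 5]
  -> period-2 cycle (repeats step 6); tank 0 never drops to <=3
Tank 0 never reaches <=3 within 15 steps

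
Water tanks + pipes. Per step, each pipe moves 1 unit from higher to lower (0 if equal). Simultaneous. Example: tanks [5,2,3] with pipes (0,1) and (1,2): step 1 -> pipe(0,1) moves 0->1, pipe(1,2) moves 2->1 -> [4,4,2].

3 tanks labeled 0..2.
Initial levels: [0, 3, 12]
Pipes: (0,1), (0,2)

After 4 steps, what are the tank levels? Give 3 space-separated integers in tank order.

Answer: 4 3 8

Derivation:
Step 1: flows [1->0,2->0] -> levels [2 2 11]
Step 2: flows [0=1,2->0] -> levels [3 2 10]
Step 3: flows [0->1,2->0] -> levels [3 3 9]
Step 4: flows [0=1,2->0] -> levels [4 3 8]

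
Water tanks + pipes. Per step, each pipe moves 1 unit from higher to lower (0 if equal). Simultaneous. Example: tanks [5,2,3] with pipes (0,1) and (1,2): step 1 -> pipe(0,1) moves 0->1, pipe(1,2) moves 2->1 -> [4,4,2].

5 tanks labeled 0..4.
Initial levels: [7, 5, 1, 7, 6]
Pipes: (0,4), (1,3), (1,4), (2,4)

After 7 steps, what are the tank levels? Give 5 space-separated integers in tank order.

Step 1: flows [0->4,3->1,4->1,4->2] -> levels [6 7 2 6 5]
Step 2: flows [0->4,1->3,1->4,4->2] -> levels [5 5 3 7 6]
Step 3: flows [4->0,3->1,4->1,4->2] -> levels [6 7 4 6 3]
Step 4: flows [0->4,1->3,1->4,2->4] -> levels [5 5 3 7 6]
  -> period-2 cycle: step 4 state = step 2 state
  -> state at step 7: (7-2) mod 2 = 1, same as step 3 -> [6 7 4 6 3]

Answer: 6 7 4 6 3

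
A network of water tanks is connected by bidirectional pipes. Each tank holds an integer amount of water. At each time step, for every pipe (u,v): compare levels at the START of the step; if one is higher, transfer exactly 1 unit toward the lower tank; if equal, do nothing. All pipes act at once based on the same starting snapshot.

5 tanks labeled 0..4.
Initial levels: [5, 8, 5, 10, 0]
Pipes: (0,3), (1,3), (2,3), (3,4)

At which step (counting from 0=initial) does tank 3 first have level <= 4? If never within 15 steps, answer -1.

Answer: 7

Derivation:
Step 1: flows [3->0,3->1,3->2,3->4] -> levels [6 9 6 6 1]
Step 2: flows [0=3,1->3,2=3,3->4] -> levels [6 8 6 6 2]
Step 3: flows [0=3,1->3,2=3,3->4] -> levels [6 7 6 6 3]
Step 4: flows [0=3,1->3,2=3,3->4] -> levels [6 6 6 6 4]
Step 5: flows [0=3,1=3,2=3,3->4] -> levels [6 6 6 5 5]
Step 6: flows [0->3,1->3,2->3,3=4] -> levels [5 5 5 8 5]
Step 7: flows [3->0,3->1,3->2,3->4] -> levels [6 6 6 4 6]
Tank 3 first reaches <=4 at step 7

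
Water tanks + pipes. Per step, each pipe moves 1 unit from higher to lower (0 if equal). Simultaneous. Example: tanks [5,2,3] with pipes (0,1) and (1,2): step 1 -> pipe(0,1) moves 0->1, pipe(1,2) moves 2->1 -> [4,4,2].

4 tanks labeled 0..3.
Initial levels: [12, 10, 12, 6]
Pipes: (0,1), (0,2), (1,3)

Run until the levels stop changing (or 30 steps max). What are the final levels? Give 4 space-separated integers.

Step 1: flows [0->1,0=2,1->3] -> levels [11 10 12 7]
Step 2: flows [0->1,2->0,1->3] -> levels [11 10 11 8]
Step 3: flows [0->1,0=2,1->3] -> levels [10 10 11 9]
Step 4: flows [0=1,2->0,1->3] -> levels [11 9 10 10]
Step 5: flows [0->1,0->2,3->1] -> levels [9 11 11 9]
Step 6: flows [1->0,2->0,1->3] -> levels [11 9 10 10]
  -> period-2 cycle: step 6 state = step 4 state; never stabilizes
  -> state at step 30: (30-4) mod 2 = 0, same as step 4 -> [11 9 10 10]

Answer: 11 9 10 10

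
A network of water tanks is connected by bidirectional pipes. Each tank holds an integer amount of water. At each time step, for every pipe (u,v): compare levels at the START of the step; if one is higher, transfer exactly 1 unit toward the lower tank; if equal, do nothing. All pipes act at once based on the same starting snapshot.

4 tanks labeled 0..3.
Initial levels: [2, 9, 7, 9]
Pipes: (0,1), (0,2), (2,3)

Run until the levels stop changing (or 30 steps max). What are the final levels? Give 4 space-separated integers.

Step 1: flows [1->0,2->0,3->2] -> levels [4 8 7 8]
Step 2: flows [1->0,2->0,3->2] -> levels [6 7 7 7]
Step 3: flows [1->0,2->0,2=3] -> levels [8 6 6 7]
Step 4: flows [0->1,0->2,3->2] -> levels [6 7 8 6]
Step 5: flows [1->0,2->0,2->3] -> levels [8 6 6 7]
  -> period-2 cycle: step 5 state = step 3 state; never stabilizes
  -> state at step 30: (30-3) mod 2 = 1, same as step 4 -> [6 7 8 6]

Answer: 6 7 8 6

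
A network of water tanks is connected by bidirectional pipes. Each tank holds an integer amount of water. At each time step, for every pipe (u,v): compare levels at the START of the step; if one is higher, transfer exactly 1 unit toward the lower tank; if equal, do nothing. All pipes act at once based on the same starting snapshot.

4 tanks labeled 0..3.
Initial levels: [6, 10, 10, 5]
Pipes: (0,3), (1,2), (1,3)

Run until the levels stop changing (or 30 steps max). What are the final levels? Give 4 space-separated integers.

Step 1: flows [0->3,1=2,1->3] -> levels [5 9 10 7]
Step 2: flows [3->0,2->1,1->3] -> levels [6 9 9 7]
Step 3: flows [3->0,1=2,1->3] -> levels [7 8 9 7]
Step 4: flows [0=3,2->1,1->3] -> levels [7 8 8 8]
Step 5: flows [3->0,1=2,1=3] -> levels [8 8 8 7]
Step 6: flows [0->3,1=2,1->3] -> levels [7 7 8 9]
Step 7: flows [3->0,2->1,3->1] -> levels [8 9 7 7]
Step 8: flows [0->3,1->2,1->3] -> levels [7 7 8 9]
  -> period-2 cycle: step 8 state = step 6 state; never stabilizes
  -> state at step 30: (30-6) mod 2 = 0, same as step 6 -> [7 7 8 9]

Answer: 7 7 8 9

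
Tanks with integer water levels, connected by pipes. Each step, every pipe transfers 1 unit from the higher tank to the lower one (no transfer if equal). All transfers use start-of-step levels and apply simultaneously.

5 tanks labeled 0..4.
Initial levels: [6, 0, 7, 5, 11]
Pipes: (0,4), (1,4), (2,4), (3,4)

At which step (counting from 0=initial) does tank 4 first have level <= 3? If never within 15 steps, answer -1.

Step 1: flows [4->0,4->1,4->2,4->3] -> levels [7 1 8 6 7]
Step 2: flows [0=4,4->1,2->4,4->3] -> levels [7 2 7 7 6]
Step 3: flows [0->4,4->1,2->4,3->4] -> levels [6 3 6 6 8]
Step 4: flows [4->0,4->1,4->2,4->3] -> levels [7 4 7 7 4]
Step 5: flows [0->4,1=4,2->4,3->4] -> levels [6 4 6 6 7]
Step 6: flows [4->0,4->1,4->2,4->3] -> levels [7 5 7 7 3]
Tank 4 first reaches <=3 at step 6

Answer: 6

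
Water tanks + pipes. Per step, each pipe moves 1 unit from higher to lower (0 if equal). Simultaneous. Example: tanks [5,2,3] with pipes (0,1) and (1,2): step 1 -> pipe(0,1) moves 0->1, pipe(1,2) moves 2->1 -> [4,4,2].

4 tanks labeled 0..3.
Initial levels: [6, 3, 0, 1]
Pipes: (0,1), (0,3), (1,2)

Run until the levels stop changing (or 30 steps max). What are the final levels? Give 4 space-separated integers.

Step 1: flows [0->1,0->3,1->2] -> levels [4 3 1 2]
Step 2: flows [0->1,0->3,1->2] -> levels [2 3 2 3]
Step 3: flows [1->0,3->0,1->2] -> levels [4 1 3 2]
Step 4: flows [0->1,0->3,2->1] -> levels [2 3 2 3]
  -> period-2 cycle: step 4 state = step 2 state; never stabilizes
  -> state at step 30: (30-2) mod 2 = 0, same as step 2 -> [2 3 2 3]

Answer: 2 3 2 3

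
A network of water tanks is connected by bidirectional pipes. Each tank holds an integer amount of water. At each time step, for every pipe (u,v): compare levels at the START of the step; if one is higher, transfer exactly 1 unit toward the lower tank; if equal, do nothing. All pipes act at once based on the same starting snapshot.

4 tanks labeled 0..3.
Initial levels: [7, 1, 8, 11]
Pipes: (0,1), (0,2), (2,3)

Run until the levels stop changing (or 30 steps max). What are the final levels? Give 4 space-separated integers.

Answer: 7 6 6 8

Derivation:
Step 1: flows [0->1,2->0,3->2] -> levels [7 2 8 10]
Step 2: flows [0->1,2->0,3->2] -> levels [7 3 8 9]
Step 3: flows [0->1,2->0,3->2] -> levels [7 4 8 8]
Step 4: flows [0->1,2->0,2=3] -> levels [7 5 7 8]
Step 5: flows [0->1,0=2,3->2] -> levels [6 6 8 7]
Step 6: flows [0=1,2->0,2->3] -> levels [7 6 6 8]
Step 7: flows [0->1,0->2,3->2] -> levels [5 7 8 7]
Step 8: flows [1->0,2->0,2->3] -> levels [7 6 6 8]
  -> period-2 cycle: step 8 state = step 6 state; never stabilizes
  -> state at step 30: (30-6) mod 2 = 0, same as step 6 -> [7 6 6 8]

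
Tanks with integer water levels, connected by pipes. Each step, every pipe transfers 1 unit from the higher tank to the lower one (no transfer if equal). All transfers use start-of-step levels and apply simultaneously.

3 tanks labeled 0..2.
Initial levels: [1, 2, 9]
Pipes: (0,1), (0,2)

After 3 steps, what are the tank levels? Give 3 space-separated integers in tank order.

Answer: 3 3 6

Derivation:
Step 1: flows [1->0,2->0] -> levels [3 1 8]
Step 2: flows [0->1,2->0] -> levels [3 2 7]
Step 3: flows [0->1,2->0] -> levels [3 3 6]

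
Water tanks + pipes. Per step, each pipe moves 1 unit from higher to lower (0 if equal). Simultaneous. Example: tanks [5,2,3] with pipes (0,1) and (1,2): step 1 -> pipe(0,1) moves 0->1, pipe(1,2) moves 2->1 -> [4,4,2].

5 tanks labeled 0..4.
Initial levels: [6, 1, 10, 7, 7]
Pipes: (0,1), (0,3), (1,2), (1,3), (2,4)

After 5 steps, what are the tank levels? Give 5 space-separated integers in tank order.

Step 1: flows [0->1,3->0,2->1,3->1,2->4] -> levels [6 4 8 5 8]
Step 2: flows [0->1,0->3,2->1,3->1,2=4] -> levels [4 7 7 5 8]
Step 3: flows [1->0,3->0,1=2,1->3,4->2] -> levels [6 5 8 5 7]
Step 4: flows [0->1,0->3,2->1,1=3,2->4] -> levels [4 7 6 6 8]
Step 5: flows [1->0,3->0,1->2,1->3,4->2] -> levels [6 4 8 6 7]

Answer: 6 4 8 6 7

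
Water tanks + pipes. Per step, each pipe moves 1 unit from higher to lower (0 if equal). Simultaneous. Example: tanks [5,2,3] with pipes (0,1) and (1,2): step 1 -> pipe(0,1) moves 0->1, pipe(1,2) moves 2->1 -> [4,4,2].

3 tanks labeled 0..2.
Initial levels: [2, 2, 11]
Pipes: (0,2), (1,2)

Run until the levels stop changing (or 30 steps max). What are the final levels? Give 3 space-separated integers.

Answer: 5 5 5

Derivation:
Step 1: flows [2->0,2->1] -> levels [3 3 9]
Step 2: flows [2->0,2->1] -> levels [4 4 7]
Step 3: flows [2->0,2->1] -> levels [5 5 5]
Step 4: flows [0=2,1=2] -> levels [5 5 5]
  -> stable (no change)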